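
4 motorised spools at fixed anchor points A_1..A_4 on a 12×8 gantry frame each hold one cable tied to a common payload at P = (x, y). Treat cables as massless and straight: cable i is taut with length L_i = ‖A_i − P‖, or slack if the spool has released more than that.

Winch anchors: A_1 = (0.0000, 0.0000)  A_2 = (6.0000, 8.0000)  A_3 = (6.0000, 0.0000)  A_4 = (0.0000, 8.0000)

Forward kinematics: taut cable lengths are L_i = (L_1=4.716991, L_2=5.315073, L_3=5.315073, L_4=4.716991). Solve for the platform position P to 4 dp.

circle eqns → linear via eq_j − eq_1; set c_j = A_j·A_j − L_j²
c_1 = 0.0000+0.0000−22.2500 = -22.2500
-12.0000·x − 16.0000·y = c_1−c_2 = -94.0000
-12.0000·x + 0.0000·y = c_1−c_3 = -30.0000
0.0000·x − 16.0000·y = c_1−c_4 = -64.0000
solve first two rows → x=2.5000, y=4.0000
check cable 4: ‖A_4−P‖² = 22.2500 ≈ L_4² = 22.2500 ✓

(2.5000, 4.0000)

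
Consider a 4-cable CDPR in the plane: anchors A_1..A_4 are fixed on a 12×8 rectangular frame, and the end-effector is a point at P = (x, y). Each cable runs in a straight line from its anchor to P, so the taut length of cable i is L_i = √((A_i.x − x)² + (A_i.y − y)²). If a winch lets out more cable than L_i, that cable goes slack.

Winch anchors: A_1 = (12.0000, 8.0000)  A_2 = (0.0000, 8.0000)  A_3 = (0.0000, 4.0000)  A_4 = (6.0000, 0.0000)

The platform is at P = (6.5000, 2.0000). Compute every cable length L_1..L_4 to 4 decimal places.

cable 1: Δx=5.5000, Δy=6.0000; L_1 = √(Δx²+Δy²) = 8.1394
cable 2: Δx=-6.5000, Δy=6.0000; L_2 = √(Δx²+Δy²) = 8.8459
cable 3: Δx=-6.5000, Δy=2.0000; L_3 = √(Δx²+Δy²) = 6.8007
cable 4: Δx=-0.5000, Δy=-2.0000; L_4 = √(Δx²+Δy²) = 2.0616

(8.1394, 8.8459, 6.8007, 2.0616)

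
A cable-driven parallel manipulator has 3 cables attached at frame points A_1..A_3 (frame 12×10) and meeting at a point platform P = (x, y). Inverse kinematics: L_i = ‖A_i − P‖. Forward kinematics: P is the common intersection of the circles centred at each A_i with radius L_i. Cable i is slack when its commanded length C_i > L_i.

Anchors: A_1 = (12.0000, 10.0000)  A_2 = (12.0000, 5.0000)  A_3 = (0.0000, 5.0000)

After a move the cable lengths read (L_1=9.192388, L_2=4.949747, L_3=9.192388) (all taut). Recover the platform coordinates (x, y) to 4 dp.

expand ‖A_i−P‖²=L_i² and subtract eq 1 (c_i ≔ ‖A_i‖²−L_i²)
c_1 = 144.0000+100.0000−84.5000 = 159.5000
eq1−eq2 → [0.0000  10.0000]·P = 15.0000
eq1−eq3 → [24.0000  10.0000]·P = 219.0000
2×2 solve → P = (8.5000, 1.5000)

(8.5000, 1.5000)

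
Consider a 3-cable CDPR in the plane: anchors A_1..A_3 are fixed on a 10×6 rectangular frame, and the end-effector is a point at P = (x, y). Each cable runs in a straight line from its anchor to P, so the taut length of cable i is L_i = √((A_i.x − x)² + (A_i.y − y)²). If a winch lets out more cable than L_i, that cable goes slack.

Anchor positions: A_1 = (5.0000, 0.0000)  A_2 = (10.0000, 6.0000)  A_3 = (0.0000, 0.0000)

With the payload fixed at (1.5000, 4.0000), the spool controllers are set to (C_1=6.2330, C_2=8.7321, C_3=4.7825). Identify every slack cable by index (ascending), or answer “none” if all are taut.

cable 1: √((3.5000)²+(-4.0000)²)=5.3151, C_1=6.2330: slack
cable 2: √((8.5000)²+(2.0000)²)=8.7321, C_2=8.7321: taut
cable 3: √((-1.5000)²+(-4.0000)²)=4.2720, C_3=4.7825: slack

1, 3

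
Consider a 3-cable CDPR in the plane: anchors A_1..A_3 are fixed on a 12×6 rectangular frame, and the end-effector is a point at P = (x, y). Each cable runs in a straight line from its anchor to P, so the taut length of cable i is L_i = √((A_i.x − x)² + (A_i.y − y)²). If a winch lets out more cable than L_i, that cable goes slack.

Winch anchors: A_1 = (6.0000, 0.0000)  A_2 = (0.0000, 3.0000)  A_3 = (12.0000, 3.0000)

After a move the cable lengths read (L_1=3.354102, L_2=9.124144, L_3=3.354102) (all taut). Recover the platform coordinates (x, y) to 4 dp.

(9.0000, 1.5000)

expand ‖A_i−P‖²=L_i² and subtract eq 1 (k_i ≔ ‖A_i‖²−L_i²)
k_1 = 36.0000+0.0000−11.2500 = 24.7500
eq1−eq2 → [12.0000  -6.0000]·P = 99.0000
eq1−eq3 → [-12.0000  -6.0000]·P = -117.0000
2×2 solve → P = (9.0000, 1.5000)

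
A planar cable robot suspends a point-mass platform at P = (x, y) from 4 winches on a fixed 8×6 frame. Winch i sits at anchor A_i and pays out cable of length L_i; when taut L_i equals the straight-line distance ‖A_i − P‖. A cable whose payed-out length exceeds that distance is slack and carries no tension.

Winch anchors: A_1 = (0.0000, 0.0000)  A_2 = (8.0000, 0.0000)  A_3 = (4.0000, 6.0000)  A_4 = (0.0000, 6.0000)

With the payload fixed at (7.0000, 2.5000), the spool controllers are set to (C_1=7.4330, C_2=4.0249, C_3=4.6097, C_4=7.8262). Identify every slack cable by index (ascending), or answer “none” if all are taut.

2

i=1: geometric 7.4330 vs commanded 7.4330 ⇒ taut
i=2: geometric 2.6926 vs commanded 4.0249 ⇒ slack
i=3: geometric 4.6098 vs commanded 4.6097 ⇒ taut
i=4: geometric 7.8262 vs commanded 7.8262 ⇒ taut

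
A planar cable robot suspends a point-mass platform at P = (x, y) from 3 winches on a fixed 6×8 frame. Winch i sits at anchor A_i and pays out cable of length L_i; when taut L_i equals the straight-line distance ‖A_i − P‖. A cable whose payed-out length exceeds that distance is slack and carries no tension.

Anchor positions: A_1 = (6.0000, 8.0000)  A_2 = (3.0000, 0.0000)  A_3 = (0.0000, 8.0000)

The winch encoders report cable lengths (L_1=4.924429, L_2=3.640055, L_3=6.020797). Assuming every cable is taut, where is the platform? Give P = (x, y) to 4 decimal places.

(4.0000, 3.5000)

each cable: (A_i−P)·(A_i−P) = L_i²; let k_i = ‖A_i‖²−L_i²
k_1 = 36.0000+64.0000−24.2500 = 75.7500
row 1: 6.0000x + 16.0000y = 80.0000  (k_2=-4.2500)
row 2: 12.0000x + 0.0000y = 48.0000  (k_3=27.7500)
Cramer on rows 1–2 → x = 4.0000, y = 3.5000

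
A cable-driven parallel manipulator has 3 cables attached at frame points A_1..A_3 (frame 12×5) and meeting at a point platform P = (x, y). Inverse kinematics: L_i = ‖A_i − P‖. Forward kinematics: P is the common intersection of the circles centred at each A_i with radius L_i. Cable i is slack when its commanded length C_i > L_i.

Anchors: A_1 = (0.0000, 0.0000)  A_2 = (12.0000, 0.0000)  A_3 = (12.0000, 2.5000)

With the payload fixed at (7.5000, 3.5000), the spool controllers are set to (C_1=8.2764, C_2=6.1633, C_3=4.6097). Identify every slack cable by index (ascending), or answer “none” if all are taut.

cable 1: √((-7.5000)²+(-3.5000)²)=8.2765, C_1=8.2764: taut
cable 2: √((4.5000)²+(-3.5000)²)=5.7009, C_2=6.1633: slack
cable 3: √((4.5000)²+(-1.0000)²)=4.6098, C_3=4.6097: taut

2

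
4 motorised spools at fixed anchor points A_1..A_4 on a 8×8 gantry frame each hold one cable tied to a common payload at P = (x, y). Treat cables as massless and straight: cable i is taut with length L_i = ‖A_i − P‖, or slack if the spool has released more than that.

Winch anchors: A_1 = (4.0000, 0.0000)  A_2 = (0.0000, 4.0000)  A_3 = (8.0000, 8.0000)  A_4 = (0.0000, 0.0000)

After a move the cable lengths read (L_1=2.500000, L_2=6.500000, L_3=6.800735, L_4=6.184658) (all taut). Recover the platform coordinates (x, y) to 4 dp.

(6.0000, 1.5000)

expand ‖A_i−P‖²=L_i² and subtract eq 1 (c_i ≔ ‖A_i‖²−L_i²)
c_1 = 16.0000+0.0000−6.2500 = 9.7500
eq1−eq2 → [8.0000  -8.0000]·P = 36.0000
eq1−eq3 → [-8.0000  -16.0000]·P = -72.0000
eq1−eq4 → [8.0000  0.0000]·P = 48.0000
2×2 solve → P = (6.0000, 1.5000)
check cable 4: ‖A_4−P‖² = 38.2500 ≈ L_4² = 38.2500 ✓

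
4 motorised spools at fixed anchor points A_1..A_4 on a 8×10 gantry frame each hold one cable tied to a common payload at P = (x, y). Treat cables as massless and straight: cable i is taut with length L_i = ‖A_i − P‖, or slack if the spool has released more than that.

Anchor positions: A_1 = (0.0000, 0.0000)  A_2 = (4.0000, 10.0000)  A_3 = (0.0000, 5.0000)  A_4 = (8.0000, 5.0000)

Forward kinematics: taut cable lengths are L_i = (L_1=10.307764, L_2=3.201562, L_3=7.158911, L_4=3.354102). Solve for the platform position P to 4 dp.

each cable: (A_i−P)·(A_i−P) = L_i²; let k_i = ‖A_i‖²−L_i²
k_1 = 0.0000+0.0000−106.2500 = -106.2500
row 1: -8.0000x − 20.0000y = -212.0000  (k_2=105.7500)
row 2: 0.0000x − 10.0000y = -80.0000  (k_3=-26.2500)
row 3: -16.0000x − 10.0000y = -184.0000  (k_4=77.7500)
Cramer on rows 1–2 → x = 6.5000, y = 8.0000
check cable 4: ‖A_4−P‖² = 11.2500 ≈ L_4² = 11.2500 ✓

(6.5000, 8.0000)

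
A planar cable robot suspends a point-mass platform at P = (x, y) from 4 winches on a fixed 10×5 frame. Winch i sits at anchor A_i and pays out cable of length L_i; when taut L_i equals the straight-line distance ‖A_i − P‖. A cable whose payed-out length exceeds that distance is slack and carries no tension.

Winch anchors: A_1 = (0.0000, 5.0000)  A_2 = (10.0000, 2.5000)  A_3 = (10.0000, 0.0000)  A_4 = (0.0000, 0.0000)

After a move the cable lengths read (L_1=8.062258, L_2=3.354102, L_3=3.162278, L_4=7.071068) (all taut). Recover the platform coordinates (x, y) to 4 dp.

(7.0000, 1.0000)

expand ‖A_i−P‖²=L_i² and subtract eq 1 (c_i ≔ ‖A_i‖²−L_i²)
c_1 = 0.0000+25.0000−65.0000 = -40.0000
eq1−eq2 → [-20.0000  5.0000]·P = -135.0000
eq1−eq3 → [-20.0000  10.0000]·P = -130.0000
eq1−eq4 → [0.0000  10.0000]·P = 10.0000
2×2 solve → P = (7.0000, 1.0000)
check cable 4: ‖A_4−P‖² = 50.0000 ≈ L_4² = 50.0000 ✓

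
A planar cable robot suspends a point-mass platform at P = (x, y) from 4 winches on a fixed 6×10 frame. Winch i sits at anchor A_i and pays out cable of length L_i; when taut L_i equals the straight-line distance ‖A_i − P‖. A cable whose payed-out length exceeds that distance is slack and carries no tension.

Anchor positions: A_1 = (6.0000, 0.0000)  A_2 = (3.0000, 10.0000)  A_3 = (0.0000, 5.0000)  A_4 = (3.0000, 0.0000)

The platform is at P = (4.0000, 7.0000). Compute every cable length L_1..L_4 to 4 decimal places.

(7.2801, 3.1623, 4.4721, 7.0711)

L_1 = √((6.0000−4.0000)² + (0.0000−7.0000)²) = 7.2801
L_2 = √((3.0000−4.0000)² + (10.0000−7.0000)²) = 3.1623
L_3 = √((0.0000−4.0000)² + (5.0000−7.0000)²) = 4.4721
L_4 = √((3.0000−4.0000)² + (0.0000−7.0000)²) = 7.0711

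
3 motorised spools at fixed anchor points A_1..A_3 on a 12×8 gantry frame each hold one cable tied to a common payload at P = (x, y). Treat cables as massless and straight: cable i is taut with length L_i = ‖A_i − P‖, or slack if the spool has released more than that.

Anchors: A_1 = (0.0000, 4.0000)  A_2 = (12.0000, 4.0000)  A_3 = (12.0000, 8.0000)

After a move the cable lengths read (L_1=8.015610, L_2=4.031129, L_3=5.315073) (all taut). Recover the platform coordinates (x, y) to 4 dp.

each cable: (A_i−P)·(A_i−P) = L_i²; let k_i = ‖A_i‖²−L_i²
k_1 = 0.0000+16.0000−64.2500 = -48.2500
row 1: -24.0000x + 0.0000y = -192.0000  (k_2=143.7500)
row 2: -24.0000x − 8.0000y = -228.0000  (k_3=179.7500)
Cramer on rows 1–2 → x = 8.0000, y = 4.5000

(8.0000, 4.5000)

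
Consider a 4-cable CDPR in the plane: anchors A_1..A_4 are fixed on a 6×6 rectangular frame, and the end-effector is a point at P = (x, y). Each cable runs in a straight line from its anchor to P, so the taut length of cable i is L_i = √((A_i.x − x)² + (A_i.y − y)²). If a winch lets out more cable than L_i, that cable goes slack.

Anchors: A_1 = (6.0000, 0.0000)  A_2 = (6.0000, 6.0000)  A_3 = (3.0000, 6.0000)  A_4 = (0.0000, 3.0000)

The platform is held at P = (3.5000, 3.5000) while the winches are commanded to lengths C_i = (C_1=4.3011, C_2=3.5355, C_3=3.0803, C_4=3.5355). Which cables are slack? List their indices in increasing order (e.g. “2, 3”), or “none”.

i=1: geometric 4.3012 vs commanded 4.3011 ⇒ taut
i=2: geometric 3.5355 vs commanded 3.5355 ⇒ taut
i=3: geometric 2.5495 vs commanded 3.0803 ⇒ slack
i=4: geometric 3.5355 vs commanded 3.5355 ⇒ taut

3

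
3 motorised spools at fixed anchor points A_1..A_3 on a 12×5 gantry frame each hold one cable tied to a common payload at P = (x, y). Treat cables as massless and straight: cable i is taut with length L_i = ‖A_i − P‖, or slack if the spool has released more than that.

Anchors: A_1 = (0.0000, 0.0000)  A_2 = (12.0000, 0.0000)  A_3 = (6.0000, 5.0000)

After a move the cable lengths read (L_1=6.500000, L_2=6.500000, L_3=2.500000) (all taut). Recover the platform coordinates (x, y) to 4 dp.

circle eqns → linear via eq_j − eq_1; set c_j = A_j·A_j − L_j²
c_1 = 0.0000+0.0000−42.2500 = -42.2500
-24.0000·x + 0.0000·y = c_1−c_2 = -144.0000
-12.0000·x − 10.0000·y = c_1−c_3 = -97.0000
solve first two rows → x=6.0000, y=2.5000

(6.0000, 2.5000)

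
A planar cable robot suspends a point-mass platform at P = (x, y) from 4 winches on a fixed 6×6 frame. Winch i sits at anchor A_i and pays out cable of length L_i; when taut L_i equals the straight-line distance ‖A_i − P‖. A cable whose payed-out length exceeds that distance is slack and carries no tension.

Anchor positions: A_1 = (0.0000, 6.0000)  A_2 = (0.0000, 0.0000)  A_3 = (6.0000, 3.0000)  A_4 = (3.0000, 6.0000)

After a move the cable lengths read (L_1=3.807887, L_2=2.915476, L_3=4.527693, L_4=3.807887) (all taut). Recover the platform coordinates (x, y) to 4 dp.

expand ‖A_i−P‖²=L_i² and subtract eq 1 (q_i ≔ ‖A_i‖²−L_i²)
q_1 = 0.0000+36.0000−14.5000 = 21.5000
eq1−eq2 → [0.0000  12.0000]·P = 30.0000
eq1−eq3 → [-12.0000  6.0000]·P = -3.0000
eq1−eq4 → [-6.0000  0.0000]·P = -9.0000
2×2 solve → P = (1.5000, 2.5000)
check cable 4: ‖A_4−P‖² = 14.5000 ≈ L_4² = 14.5000 ✓

(1.5000, 2.5000)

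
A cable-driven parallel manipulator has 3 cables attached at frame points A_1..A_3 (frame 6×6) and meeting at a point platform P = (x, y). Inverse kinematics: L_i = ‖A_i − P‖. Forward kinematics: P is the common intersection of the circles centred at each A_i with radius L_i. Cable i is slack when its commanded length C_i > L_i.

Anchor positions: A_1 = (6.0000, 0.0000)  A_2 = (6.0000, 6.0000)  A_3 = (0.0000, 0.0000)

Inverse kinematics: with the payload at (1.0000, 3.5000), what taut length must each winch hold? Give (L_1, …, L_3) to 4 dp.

L_1 = √((6.0000−1.0000)² + (0.0000−3.5000)²) = 6.1033
L_2 = √((6.0000−1.0000)² + (6.0000−3.5000)²) = 5.5902
L_3 = √((0.0000−1.0000)² + (0.0000−3.5000)²) = 3.6401

(6.1033, 5.5902, 3.6401)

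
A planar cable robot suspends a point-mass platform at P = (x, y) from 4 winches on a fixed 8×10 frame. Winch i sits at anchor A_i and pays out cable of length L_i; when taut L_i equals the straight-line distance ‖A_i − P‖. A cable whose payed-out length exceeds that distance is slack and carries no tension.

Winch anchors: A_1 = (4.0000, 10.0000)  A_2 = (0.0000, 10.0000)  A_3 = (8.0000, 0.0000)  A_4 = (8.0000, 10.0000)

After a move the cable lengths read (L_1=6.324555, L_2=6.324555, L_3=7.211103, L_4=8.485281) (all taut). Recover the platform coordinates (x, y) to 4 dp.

each cable: (A_i−P)·(A_i−P) = L_i²; let k_i = ‖A_i‖²−L_i²
k_1 = 16.0000+100.0000−40.0000 = 76.0000
row 1: 8.0000x + 0.0000y = 16.0000  (k_2=60.0000)
row 2: -8.0000x + 20.0000y = 64.0000  (k_3=12.0000)
row 3: -8.0000x + 0.0000y = -16.0000  (k_4=92.0000)
Cramer on rows 1–2 → x = 2.0000, y = 4.0000
check cable 4: ‖A_4−P‖² = 72.0000 ≈ L_4² = 72.0000 ✓

(2.0000, 4.0000)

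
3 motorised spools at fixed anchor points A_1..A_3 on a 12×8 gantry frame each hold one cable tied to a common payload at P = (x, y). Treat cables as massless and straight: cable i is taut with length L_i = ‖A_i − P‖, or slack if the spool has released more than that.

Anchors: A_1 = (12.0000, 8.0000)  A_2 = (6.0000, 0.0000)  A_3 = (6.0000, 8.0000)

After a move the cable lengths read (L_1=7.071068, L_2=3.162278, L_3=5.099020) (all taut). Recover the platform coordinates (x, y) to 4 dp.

(7.0000, 3.0000)

each cable: (A_i−P)·(A_i−P) = L_i²; let q_i = ‖A_i‖²−L_i²
q_1 = 144.0000+64.0000−50.0000 = 158.0000
row 1: 12.0000x + 16.0000y = 132.0000  (q_2=26.0000)
row 2: 12.0000x + 0.0000y = 84.0000  (q_3=74.0000)
Cramer on rows 1–2 → x = 7.0000, y = 3.0000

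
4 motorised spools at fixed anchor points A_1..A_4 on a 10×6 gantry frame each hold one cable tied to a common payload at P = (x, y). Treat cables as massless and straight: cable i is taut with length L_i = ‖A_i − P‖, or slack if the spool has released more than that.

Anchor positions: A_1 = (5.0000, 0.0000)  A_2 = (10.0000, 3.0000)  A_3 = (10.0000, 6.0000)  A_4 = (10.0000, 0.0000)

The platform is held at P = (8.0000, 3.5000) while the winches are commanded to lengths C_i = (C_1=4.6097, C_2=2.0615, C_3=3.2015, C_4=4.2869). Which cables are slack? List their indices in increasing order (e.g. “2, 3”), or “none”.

cable 1: L_1 = ‖A_1−P‖ = 4.6098;  C_1 = 4.6097 → taut
cable 2: L_2 = ‖A_2−P‖ = 2.0616;  C_2 = 2.0615 → taut
cable 3: L_3 = ‖A_3−P‖ = 3.2016;  C_3 = 3.2015 → taut
cable 4: L_4 = ‖A_4−P‖ = 4.0311;  C_4 = 4.2869 → slack

4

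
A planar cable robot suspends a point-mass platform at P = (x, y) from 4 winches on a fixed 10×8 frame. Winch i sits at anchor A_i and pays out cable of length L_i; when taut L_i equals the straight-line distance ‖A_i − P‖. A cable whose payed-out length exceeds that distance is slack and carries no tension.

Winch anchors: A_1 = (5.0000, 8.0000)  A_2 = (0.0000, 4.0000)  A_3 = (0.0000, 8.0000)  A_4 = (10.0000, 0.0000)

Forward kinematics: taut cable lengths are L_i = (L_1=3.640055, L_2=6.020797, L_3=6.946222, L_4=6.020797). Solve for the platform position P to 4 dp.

(6.0000, 4.5000)

expand ‖A_i−P‖²=L_i² and subtract eq 1 (q_i ≔ ‖A_i‖²−L_i²)
q_1 = 25.0000+64.0000−13.2500 = 75.7500
eq1−eq2 → [10.0000  8.0000]·P = 96.0000
eq1−eq3 → [10.0000  0.0000]·P = 60.0000
eq1−eq4 → [-10.0000  16.0000]·P = 12.0000
2×2 solve → P = (6.0000, 4.5000)
check cable 4: ‖A_4−P‖² = 36.2500 ≈ L_4² = 36.2500 ✓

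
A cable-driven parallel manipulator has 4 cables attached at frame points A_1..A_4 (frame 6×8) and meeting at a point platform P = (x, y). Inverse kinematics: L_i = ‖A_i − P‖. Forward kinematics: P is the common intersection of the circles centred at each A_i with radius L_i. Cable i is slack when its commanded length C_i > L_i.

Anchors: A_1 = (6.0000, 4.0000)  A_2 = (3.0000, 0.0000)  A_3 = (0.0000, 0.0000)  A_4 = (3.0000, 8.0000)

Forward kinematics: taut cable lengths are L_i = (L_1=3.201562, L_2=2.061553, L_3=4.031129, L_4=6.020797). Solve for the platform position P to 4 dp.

(3.5000, 2.0000)

each cable: (A_i−P)·(A_i−P) = L_i²; let k_i = ‖A_i‖²−L_i²
k_1 = 36.0000+16.0000−10.2500 = 41.7500
row 1: 6.0000x + 8.0000y = 37.0000  (k_2=4.7500)
row 2: 12.0000x + 8.0000y = 58.0000  (k_3=-16.2500)
row 3: 6.0000x − 8.0000y = 5.0000  (k_4=36.7500)
Cramer on rows 1–2 → x = 3.5000, y = 2.0000
check cable 4: ‖A_4−P‖² = 36.2500 ≈ L_4² = 36.2500 ✓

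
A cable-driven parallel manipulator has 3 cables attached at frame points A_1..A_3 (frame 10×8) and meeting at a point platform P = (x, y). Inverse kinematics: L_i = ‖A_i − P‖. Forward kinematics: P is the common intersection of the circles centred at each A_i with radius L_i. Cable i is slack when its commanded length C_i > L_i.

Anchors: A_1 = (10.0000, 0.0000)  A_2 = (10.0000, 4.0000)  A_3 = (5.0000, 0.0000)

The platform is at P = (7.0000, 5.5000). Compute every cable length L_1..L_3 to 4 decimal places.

cable 1: Δx=3.0000, Δy=-5.5000; L_1 = √(Δx²+Δy²) = 6.2650
cable 2: Δx=3.0000, Δy=-1.5000; L_2 = √(Δx²+Δy²) = 3.3541
cable 3: Δx=-2.0000, Δy=-5.5000; L_3 = √(Δx²+Δy²) = 5.8523

(6.2650, 3.3541, 5.8523)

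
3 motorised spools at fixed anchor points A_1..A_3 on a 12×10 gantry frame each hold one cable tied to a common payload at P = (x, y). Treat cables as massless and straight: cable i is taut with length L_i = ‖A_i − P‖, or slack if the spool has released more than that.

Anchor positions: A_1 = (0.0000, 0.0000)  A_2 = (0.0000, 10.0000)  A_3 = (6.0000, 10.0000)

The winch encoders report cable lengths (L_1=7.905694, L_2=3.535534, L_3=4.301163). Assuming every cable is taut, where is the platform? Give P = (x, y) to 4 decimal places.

circle eqns → linear via eq_j − eq_1; set q_j = A_j·A_j − L_j²
q_1 = 0.0000+0.0000−62.5000 = -62.5000
0.0000·x − 20.0000·y = q_1−q_2 = -150.0000
-12.0000·x − 20.0000·y = q_1−q_3 = -180.0000
solve first two rows → x=2.5000, y=7.5000

(2.5000, 7.5000)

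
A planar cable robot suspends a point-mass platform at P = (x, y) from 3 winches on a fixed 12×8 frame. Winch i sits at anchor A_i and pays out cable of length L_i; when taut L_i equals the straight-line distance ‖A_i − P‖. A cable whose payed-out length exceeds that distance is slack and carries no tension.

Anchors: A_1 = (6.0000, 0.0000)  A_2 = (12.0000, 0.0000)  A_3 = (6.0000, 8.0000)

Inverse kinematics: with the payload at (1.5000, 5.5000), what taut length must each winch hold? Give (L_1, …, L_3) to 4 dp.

L_1: Δ = A_1−P = (4.5000, -5.5000) → ‖Δ‖ = √50.5000 = 7.1063
L_2: Δ = A_2−P = (10.5000, -5.5000) → ‖Δ‖ = √140.5000 = 11.8533
L_3: Δ = A_3−P = (4.5000, 2.5000) → ‖Δ‖ = √26.5000 = 5.1478

(7.1063, 11.8533, 5.1478)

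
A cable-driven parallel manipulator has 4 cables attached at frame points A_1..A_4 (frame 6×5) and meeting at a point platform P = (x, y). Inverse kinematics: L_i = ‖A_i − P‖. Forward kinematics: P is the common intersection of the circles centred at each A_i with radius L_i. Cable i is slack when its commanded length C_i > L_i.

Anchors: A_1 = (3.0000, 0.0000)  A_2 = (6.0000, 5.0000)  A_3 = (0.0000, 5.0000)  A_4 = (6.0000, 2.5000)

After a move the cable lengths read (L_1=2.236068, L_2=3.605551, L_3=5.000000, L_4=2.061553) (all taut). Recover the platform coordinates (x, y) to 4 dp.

(4.0000, 2.0000)

expand ‖A_i−P‖²=L_i² and subtract eq 1 (c_i ≔ ‖A_i‖²−L_i²)
c_1 = 9.0000+0.0000−5.0000 = 4.0000
eq1−eq2 → [-6.0000  -10.0000]·P = -44.0000
eq1−eq3 → [6.0000  -10.0000]·P = 4.0000
eq1−eq4 → [-6.0000  -5.0000]·P = -34.0000
2×2 solve → P = (4.0000, 2.0000)
check cable 4: ‖A_4−P‖² = 4.2500 ≈ L_4² = 4.2500 ✓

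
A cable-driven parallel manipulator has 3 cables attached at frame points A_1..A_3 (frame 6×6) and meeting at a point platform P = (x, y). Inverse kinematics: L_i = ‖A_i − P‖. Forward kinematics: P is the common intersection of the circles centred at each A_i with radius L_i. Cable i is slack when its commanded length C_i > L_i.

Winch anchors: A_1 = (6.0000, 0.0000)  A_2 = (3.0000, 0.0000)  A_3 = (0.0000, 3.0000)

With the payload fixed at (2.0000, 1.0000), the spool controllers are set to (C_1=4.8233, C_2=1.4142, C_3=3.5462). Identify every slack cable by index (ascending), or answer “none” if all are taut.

cable 1: √((4.0000)²+(-1.0000)²)=4.1231, C_1=4.8233: slack
cable 2: √((1.0000)²+(-1.0000)²)=1.4142, C_2=1.4142: taut
cable 3: √((-2.0000)²+(2.0000)²)=2.8284, C_3=3.5462: slack

1, 3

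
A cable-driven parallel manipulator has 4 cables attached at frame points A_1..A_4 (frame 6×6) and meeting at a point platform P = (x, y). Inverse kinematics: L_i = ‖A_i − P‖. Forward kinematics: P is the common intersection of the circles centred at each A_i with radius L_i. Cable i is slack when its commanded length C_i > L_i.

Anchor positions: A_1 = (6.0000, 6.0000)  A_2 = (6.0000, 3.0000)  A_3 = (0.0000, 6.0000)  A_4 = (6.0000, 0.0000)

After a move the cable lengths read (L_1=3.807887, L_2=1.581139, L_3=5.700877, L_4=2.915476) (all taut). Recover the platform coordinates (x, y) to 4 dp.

each cable: (A_i−P)·(A_i−P) = L_i²; let q_i = ‖A_i‖²−L_i²
q_1 = 36.0000+36.0000−14.5000 = 57.5000
row 1: 0.0000x + 6.0000y = 15.0000  (q_2=42.5000)
row 2: 12.0000x + 0.0000y = 54.0000  (q_3=3.5000)
row 3: 0.0000x + 12.0000y = 30.0000  (q_4=27.5000)
Cramer on rows 1–2 → x = 4.5000, y = 2.5000
check cable 4: ‖A_4−P‖² = 8.5000 ≈ L_4² = 8.5000 ✓

(4.5000, 2.5000)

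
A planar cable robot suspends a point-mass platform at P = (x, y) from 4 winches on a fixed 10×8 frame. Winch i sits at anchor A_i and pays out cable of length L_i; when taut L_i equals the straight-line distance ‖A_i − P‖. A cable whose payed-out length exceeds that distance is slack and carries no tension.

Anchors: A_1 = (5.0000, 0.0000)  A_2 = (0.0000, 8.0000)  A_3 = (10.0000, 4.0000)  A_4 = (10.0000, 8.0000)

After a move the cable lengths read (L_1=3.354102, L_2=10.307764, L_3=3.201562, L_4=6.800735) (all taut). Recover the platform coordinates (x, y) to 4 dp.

expand ‖A_i−P‖²=L_i² and subtract eq 1 (c_i ≔ ‖A_i‖²−L_i²)
c_1 = 25.0000+0.0000−11.2500 = 13.7500
eq1−eq2 → [10.0000  -16.0000]·P = 56.0000
eq1−eq3 → [-10.0000  -8.0000]·P = -92.0000
eq1−eq4 → [-10.0000  -16.0000]·P = -104.0000
2×2 solve → P = (8.0000, 1.5000)
check cable 4: ‖A_4−P‖² = 46.2500 ≈ L_4² = 46.2500 ✓

(8.0000, 1.5000)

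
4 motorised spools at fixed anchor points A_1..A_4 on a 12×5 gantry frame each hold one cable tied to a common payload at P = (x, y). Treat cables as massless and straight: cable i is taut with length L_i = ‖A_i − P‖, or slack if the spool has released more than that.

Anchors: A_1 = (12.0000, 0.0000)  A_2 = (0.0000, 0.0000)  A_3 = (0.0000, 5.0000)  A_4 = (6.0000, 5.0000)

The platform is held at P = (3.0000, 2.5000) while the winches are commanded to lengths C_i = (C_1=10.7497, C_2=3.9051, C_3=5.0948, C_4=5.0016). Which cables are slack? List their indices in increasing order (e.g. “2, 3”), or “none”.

cable 1: L_1 = ‖A_1−P‖ = 9.3408;  C_1 = 10.7497 → slack
cable 2: L_2 = ‖A_2−P‖ = 3.9051;  C_2 = 3.9051 → taut
cable 3: L_3 = ‖A_3−P‖ = 3.9051;  C_3 = 5.0948 → slack
cable 4: L_4 = ‖A_4−P‖ = 3.9051;  C_4 = 5.0016 → slack

1, 3, 4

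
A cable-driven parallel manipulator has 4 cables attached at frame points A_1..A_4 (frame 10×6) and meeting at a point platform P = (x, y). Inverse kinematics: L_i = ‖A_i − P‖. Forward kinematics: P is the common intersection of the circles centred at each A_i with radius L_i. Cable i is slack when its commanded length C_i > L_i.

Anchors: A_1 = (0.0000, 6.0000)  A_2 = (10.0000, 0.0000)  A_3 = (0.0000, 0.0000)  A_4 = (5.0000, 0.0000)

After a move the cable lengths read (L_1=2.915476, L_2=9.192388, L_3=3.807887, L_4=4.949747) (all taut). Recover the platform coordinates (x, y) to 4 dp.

(1.5000, 3.5000)

each cable: (A_i−P)·(A_i−P) = L_i²; let c_i = ‖A_i‖²−L_i²
c_1 = 0.0000+36.0000−8.5000 = 27.5000
row 1: -20.0000x + 12.0000y = 12.0000  (c_2=15.5000)
row 2: 0.0000x + 12.0000y = 42.0000  (c_3=-14.5000)
row 3: -10.0000x + 12.0000y = 27.0000  (c_4=0.5000)
Cramer on rows 1–2 → x = 1.5000, y = 3.5000
check cable 4: ‖A_4−P‖² = 24.5000 ≈ L_4² = 24.5000 ✓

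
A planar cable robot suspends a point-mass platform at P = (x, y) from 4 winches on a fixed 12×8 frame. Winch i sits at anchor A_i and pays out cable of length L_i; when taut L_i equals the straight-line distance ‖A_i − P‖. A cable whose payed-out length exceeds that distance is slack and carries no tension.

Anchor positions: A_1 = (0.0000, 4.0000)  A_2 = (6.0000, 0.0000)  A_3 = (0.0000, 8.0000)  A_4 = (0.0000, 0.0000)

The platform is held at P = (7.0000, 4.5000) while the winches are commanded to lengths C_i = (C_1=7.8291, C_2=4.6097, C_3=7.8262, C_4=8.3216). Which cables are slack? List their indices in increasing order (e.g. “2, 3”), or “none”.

1

cable 1: L_1 = ‖A_1−P‖ = 7.0178;  C_1 = 7.8291 → slack
cable 2: L_2 = ‖A_2−P‖ = 4.6098;  C_2 = 4.6097 → taut
cable 3: L_3 = ‖A_3−P‖ = 7.8262;  C_3 = 7.8262 → taut
cable 4: L_4 = ‖A_4−P‖ = 8.3217;  C_4 = 8.3216 → taut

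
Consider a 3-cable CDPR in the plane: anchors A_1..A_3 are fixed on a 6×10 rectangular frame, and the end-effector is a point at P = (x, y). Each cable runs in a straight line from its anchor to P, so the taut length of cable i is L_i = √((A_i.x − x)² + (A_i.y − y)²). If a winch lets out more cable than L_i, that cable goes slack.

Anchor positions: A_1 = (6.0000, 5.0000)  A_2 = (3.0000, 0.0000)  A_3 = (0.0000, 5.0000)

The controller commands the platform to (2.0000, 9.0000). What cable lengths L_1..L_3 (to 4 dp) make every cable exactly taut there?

(5.6569, 9.0554, 4.4721)

cable 1: Δx=4.0000, Δy=-4.0000; L_1 = √(Δx²+Δy²) = 5.6569
cable 2: Δx=1.0000, Δy=-9.0000; L_2 = √(Δx²+Δy²) = 9.0554
cable 3: Δx=-2.0000, Δy=-4.0000; L_3 = √(Δx²+Δy²) = 4.4721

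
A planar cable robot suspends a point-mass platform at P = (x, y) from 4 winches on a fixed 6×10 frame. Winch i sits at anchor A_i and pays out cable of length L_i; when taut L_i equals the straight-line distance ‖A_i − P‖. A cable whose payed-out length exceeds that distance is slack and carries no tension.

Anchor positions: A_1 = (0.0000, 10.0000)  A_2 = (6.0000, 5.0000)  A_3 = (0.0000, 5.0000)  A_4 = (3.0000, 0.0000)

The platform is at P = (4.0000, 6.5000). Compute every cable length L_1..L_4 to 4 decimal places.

L_1 = √((0.0000−4.0000)² + (10.0000−6.5000)²) = 5.3151
L_2 = √((6.0000−4.0000)² + (5.0000−6.5000)²) = 2.5000
L_3 = √((0.0000−4.0000)² + (5.0000−6.5000)²) = 4.2720
L_4 = √((3.0000−4.0000)² + (0.0000−6.5000)²) = 6.5765

(5.3151, 2.5000, 4.2720, 6.5765)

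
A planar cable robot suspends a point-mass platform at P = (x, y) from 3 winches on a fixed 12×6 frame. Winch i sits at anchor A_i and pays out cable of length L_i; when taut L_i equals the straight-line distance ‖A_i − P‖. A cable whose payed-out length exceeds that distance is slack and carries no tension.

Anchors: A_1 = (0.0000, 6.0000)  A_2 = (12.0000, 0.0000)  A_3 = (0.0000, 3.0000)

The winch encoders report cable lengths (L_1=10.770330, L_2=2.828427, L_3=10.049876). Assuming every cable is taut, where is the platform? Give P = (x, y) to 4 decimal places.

each cable: (A_i−P)·(A_i−P) = L_i²; let c_i = ‖A_i‖²−L_i²
c_1 = 0.0000+36.0000−116.0000 = -80.0000
row 1: -24.0000x + 12.0000y = -216.0000  (c_2=136.0000)
row 2: 0.0000x + 6.0000y = 12.0000  (c_3=-92.0000)
Cramer on rows 1–2 → x = 10.0000, y = 2.0000

(10.0000, 2.0000)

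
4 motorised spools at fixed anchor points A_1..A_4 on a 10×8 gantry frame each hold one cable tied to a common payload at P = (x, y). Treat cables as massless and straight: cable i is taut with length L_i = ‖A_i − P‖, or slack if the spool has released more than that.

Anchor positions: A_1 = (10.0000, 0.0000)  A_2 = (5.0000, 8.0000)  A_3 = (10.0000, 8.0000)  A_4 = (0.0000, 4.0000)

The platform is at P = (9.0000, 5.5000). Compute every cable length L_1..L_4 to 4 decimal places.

(5.5902, 4.7170, 2.6926, 9.1241)

L_1: Δ = A_1−P = (1.0000, -5.5000) → ‖Δ‖ = √31.2500 = 5.5902
L_2: Δ = A_2−P = (-4.0000, 2.5000) → ‖Δ‖ = √22.2500 = 4.7170
L_3: Δ = A_3−P = (1.0000, 2.5000) → ‖Δ‖ = √7.2500 = 2.6926
L_4: Δ = A_4−P = (-9.0000, -1.5000) → ‖Δ‖ = √83.2500 = 9.1241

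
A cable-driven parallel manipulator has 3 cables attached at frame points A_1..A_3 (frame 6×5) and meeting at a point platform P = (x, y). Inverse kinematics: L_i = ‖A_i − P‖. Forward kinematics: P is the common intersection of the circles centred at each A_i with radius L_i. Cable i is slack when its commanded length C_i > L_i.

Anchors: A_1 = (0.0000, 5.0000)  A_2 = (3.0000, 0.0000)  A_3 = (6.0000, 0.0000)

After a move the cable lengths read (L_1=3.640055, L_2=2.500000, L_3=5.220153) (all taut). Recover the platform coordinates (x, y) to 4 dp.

(1.0000, 1.5000)

circle eqns → linear via eq_j − eq_1; set k_j = A_j·A_j − L_j²
k_1 = 0.0000+25.0000−13.2500 = 11.7500
-6.0000·x + 10.0000·y = k_1−k_2 = 9.0000
-12.0000·x + 10.0000·y = k_1−k_3 = 3.0000
solve first two rows → x=1.0000, y=1.5000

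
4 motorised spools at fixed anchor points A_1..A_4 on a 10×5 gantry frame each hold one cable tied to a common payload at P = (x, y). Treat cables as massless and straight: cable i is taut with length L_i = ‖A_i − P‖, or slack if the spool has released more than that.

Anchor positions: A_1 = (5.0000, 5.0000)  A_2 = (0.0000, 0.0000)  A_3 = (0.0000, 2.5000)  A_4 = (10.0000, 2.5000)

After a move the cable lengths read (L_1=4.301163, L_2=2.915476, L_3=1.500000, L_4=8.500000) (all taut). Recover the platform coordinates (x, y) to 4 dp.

(1.5000, 2.5000)

circle eqns → linear via eq_j − eq_1; set k_j = A_j·A_j − L_j²
k_1 = 25.0000+25.0000−18.5000 = 31.5000
10.0000·x + 10.0000·y = k_1−k_2 = 40.0000
10.0000·x + 5.0000·y = k_1−k_3 = 27.5000
-10.0000·x + 5.0000·y = k_1−k_4 = -2.5000
solve first two rows → x=1.5000, y=2.5000
check cable 4: ‖A_4−P‖² = 72.2500 ≈ L_4² = 72.2500 ✓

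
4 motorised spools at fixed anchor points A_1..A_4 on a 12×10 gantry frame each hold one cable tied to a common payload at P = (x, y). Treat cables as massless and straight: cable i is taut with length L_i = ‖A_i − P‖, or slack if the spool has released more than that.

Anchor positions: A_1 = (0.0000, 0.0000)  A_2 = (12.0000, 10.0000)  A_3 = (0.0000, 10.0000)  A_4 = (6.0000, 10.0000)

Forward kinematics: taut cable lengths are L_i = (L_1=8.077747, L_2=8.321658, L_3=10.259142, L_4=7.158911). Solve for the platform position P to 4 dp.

each cable: (A_i−P)·(A_i−P) = L_i²; let q_i = ‖A_i‖²−L_i²
q_1 = 0.0000+0.0000−65.2500 = -65.2500
row 1: -24.0000x − 20.0000y = -240.0000  (q_2=174.7500)
row 2: 0.0000x − 20.0000y = -60.0000  (q_3=-5.2500)
row 3: -12.0000x − 20.0000y = -150.0000  (q_4=84.7500)
Cramer on rows 1–2 → x = 7.5000, y = 3.0000
check cable 4: ‖A_4−P‖² = 51.2500 ≈ L_4² = 51.2500 ✓

(7.5000, 3.0000)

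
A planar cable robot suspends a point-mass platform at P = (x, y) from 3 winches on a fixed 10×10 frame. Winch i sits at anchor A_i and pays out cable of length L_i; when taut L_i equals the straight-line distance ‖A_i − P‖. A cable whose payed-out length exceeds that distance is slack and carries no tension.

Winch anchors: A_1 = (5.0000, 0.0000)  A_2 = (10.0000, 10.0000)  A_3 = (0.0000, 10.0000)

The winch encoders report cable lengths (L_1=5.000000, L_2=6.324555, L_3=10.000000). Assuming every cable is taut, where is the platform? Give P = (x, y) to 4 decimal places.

circle eqns → linear via eq_j − eq_1; set q_j = A_j·A_j − L_j²
q_1 = 25.0000+0.0000−25.0000 = 0.0000
-10.0000·x − 20.0000·y = q_1−q_2 = -160.0000
10.0000·x − 20.0000·y = q_1−q_3 = 0.0000
solve first two rows → x=8.0000, y=4.0000

(8.0000, 4.0000)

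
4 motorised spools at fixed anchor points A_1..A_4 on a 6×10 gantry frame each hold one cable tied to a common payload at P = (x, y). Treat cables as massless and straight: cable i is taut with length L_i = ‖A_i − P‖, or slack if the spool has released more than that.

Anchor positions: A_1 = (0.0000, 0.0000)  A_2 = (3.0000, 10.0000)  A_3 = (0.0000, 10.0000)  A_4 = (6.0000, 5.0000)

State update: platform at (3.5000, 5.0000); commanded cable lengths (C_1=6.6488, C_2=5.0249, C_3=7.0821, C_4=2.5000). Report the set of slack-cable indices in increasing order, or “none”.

cable 1: √((-3.5000)²+(-5.0000)²)=6.1033, C_1=6.6488: slack
cable 2: √((-0.5000)²+(5.0000)²)=5.0249, C_2=5.0249: taut
cable 3: √((-3.5000)²+(5.0000)²)=6.1033, C_3=7.0821: slack
cable 4: √((2.5000)²+(0.0000)²)=2.5000, C_4=2.5000: taut

1, 3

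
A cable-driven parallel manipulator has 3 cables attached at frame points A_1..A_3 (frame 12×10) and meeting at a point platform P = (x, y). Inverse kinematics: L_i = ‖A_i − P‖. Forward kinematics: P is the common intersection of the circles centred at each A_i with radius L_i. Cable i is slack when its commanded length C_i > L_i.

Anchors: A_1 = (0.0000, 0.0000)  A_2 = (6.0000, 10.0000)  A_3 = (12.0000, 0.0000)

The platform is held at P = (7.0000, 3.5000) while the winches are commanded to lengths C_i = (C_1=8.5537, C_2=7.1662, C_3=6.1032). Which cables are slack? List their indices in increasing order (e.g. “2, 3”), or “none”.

1, 2

i=1: geometric 7.8262 vs commanded 8.5537 ⇒ slack
i=2: geometric 6.5765 vs commanded 7.1662 ⇒ slack
i=3: geometric 6.1033 vs commanded 6.1032 ⇒ taut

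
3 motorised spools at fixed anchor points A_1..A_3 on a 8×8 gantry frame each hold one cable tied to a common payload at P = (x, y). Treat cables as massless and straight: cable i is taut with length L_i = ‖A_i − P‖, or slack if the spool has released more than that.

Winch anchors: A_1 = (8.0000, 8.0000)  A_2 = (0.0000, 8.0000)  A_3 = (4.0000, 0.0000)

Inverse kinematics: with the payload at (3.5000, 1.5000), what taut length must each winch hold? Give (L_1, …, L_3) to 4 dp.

cable 1: Δx=4.5000, Δy=6.5000; L_1 = √(Δx²+Δy²) = 7.9057
cable 2: Δx=-3.5000, Δy=6.5000; L_2 = √(Δx²+Δy²) = 7.3824
cable 3: Δx=0.5000, Δy=-1.5000; L_3 = √(Δx²+Δy²) = 1.5811

(7.9057, 7.3824, 1.5811)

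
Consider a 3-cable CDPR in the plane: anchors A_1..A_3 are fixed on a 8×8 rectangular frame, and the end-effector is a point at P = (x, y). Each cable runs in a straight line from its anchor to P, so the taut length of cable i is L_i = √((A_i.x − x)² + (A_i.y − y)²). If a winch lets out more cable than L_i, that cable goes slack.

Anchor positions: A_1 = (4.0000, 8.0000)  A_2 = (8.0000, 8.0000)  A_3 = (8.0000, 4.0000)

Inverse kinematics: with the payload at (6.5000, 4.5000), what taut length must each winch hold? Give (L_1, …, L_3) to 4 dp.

(4.3012, 3.8079, 1.5811)

cable 1: Δx=-2.5000, Δy=3.5000; L_1 = √(Δx²+Δy²) = 4.3012
cable 2: Δx=1.5000, Δy=3.5000; L_2 = √(Δx²+Δy²) = 3.8079
cable 3: Δx=1.5000, Δy=-0.5000; L_3 = √(Δx²+Δy²) = 1.5811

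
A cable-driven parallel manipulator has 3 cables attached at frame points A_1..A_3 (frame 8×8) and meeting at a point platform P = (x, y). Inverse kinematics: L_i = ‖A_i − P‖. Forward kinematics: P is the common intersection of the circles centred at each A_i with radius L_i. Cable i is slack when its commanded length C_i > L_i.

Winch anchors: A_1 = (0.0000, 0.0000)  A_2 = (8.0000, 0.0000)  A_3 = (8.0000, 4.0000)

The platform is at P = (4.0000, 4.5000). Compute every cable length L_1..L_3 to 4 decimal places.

cable 1: Δx=-4.0000, Δy=-4.5000; L_1 = √(Δx²+Δy²) = 6.0208
cable 2: Δx=4.0000, Δy=-4.5000; L_2 = √(Δx²+Δy²) = 6.0208
cable 3: Δx=4.0000, Δy=-0.5000; L_3 = √(Δx²+Δy²) = 4.0311

(6.0208, 6.0208, 4.0311)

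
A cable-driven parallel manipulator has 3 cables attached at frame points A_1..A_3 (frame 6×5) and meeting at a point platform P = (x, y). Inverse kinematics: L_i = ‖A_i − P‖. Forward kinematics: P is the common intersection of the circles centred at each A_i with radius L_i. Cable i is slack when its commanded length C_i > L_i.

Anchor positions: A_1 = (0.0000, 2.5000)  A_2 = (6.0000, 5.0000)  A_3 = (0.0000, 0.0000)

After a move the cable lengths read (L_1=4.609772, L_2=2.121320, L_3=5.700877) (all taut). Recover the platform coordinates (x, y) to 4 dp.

(4.5000, 3.5000)

each cable: (A_i−P)·(A_i−P) = L_i²; let k_i = ‖A_i‖²−L_i²
k_1 = 0.0000+6.2500−21.2500 = -15.0000
row 1: -12.0000x − 5.0000y = -71.5000  (k_2=56.5000)
row 2: 0.0000x + 5.0000y = 17.5000  (k_3=-32.5000)
Cramer on rows 1–2 → x = 4.5000, y = 3.5000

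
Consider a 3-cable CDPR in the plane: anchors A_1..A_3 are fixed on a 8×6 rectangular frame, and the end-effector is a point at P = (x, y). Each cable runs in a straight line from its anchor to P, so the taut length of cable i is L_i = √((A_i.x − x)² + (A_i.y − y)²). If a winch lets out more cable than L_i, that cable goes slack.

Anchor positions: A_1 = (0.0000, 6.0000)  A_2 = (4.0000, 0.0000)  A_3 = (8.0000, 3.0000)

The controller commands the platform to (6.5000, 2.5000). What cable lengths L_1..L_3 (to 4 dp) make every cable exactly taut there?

(7.3824, 3.5355, 1.5811)

L_1 = √((0.0000−6.5000)² + (6.0000−2.5000)²) = 7.3824
L_2 = √((4.0000−6.5000)² + (0.0000−2.5000)²) = 3.5355
L_3 = √((8.0000−6.5000)² + (3.0000−2.5000)²) = 1.5811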